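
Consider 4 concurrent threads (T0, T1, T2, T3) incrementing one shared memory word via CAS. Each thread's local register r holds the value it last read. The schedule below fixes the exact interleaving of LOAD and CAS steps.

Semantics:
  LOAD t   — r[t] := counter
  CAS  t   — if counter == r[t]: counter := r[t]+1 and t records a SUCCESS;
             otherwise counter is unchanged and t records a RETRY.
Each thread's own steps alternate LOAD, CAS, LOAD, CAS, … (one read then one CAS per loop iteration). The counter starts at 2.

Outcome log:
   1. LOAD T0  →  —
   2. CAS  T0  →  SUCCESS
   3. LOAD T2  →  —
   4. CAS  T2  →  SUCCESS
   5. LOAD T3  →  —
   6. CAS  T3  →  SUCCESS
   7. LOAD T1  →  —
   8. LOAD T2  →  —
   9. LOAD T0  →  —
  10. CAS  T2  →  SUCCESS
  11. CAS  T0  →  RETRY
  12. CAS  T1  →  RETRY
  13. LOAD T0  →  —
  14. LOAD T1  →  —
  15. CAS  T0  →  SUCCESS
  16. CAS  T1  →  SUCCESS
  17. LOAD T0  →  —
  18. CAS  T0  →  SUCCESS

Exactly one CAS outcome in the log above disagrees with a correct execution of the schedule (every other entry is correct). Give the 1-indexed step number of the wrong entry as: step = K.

Re-executing:
[1] T0.load  rd  (counter 2, T0.r 2)
[2] T0.cas  hit  (counter 3, T0.r 2)
[3] T2.load  rd  (counter 3, T2.r 3)
[4] T2.cas  hit  (counter 4, T2.r 3)
[5] T3.load  rd  (counter 4, T3.r 4)
[6] T3.cas  hit  (counter 5, T3.r 4)
[7] T1.load  rd  (counter 5, T1.r 5)
[8] T2.load  rd  (counter 5, T2.r 5)
[9] T0.load  rd  (counter 5, T0.r 5)
[10] T2.cas  hit  (counter 6, T2.r 5)
[11] T0.cas  miss  (counter 6, T0.r 5)
[12] T1.cas  miss  (counter 6, T1.r 5)
[13] T0.load  rd  (counter 6, T0.r 6)
[14] T1.load  rd  (counter 6, T1.r 6)
[15] T0.cas  hit  (counter 7, T0.r 6)
[16] T1.cas  miss  (counter 7, T1.r 6)
[17] T0.load  rd  (counter 7, T0.r 7)
[18] T0.cas  hit  (counter 8, T0.r 7)
Mismatch at 16.

step = 16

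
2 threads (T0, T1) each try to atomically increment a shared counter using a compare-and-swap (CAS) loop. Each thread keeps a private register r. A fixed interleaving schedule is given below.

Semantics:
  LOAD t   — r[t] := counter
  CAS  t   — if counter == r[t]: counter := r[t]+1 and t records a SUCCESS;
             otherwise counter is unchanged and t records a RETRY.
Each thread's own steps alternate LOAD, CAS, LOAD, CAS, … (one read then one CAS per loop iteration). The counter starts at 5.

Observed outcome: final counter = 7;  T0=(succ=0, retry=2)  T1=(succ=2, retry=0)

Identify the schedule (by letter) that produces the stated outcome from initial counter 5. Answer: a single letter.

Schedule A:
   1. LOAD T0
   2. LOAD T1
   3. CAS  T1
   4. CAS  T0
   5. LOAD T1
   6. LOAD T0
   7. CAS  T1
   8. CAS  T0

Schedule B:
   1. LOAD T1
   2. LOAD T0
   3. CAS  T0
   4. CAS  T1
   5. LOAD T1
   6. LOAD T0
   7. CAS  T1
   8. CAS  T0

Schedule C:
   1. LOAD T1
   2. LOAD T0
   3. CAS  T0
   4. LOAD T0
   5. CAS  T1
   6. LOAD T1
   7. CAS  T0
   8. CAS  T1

Run A:
1. LOAD T0 → mem=5 r[T0]=5 [LOAD]
2. LOAD T1 → mem=5 r[T1]=5 [LOAD]
3. CAS T1 → mem=6 r[T1]=5 [OK]
4. CAS T0 → mem=6 r[T0]=5 [RETRY]
5. LOAD T1 → mem=6 r[T1]=6 [LOAD]
6. LOAD T0 → mem=6 r[T0]=6 [LOAD]
7. CAS T1 → mem=7 r[T1]=6 [OK]
8. CAS T0 → mem=7 r[T0]=6 [RETRY]

A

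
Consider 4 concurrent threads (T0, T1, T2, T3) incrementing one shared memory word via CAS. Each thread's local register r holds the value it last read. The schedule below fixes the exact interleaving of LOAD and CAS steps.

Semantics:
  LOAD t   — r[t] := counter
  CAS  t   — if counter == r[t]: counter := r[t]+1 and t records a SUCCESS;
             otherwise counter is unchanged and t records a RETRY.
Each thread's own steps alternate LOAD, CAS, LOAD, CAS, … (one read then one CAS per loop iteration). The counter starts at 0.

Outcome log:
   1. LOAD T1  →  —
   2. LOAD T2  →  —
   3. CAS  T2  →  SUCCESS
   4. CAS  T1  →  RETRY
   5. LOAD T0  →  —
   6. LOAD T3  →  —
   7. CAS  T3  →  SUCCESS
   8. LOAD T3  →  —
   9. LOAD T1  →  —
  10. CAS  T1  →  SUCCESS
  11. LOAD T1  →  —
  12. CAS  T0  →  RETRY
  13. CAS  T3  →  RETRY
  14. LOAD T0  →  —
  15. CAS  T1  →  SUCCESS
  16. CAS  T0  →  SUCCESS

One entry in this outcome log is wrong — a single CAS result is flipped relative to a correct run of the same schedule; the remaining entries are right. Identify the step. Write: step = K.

step = 16

Correct run:
   1) LOAD T1:  M=0  r_T1=0
   2) LOAD T2:  M=0  r_T2=0
   3) CAS  T2:  M=1  r_T2=0 ✓
   4) CAS  T1:  M=1  r_T1=0 ✗
   5) LOAD T0:  M=1  r_T0=1
   6) LOAD T3:  M=1  r_T3=1
   7) CAS  T3:  M=2  r_T3=1 ✓
   8) LOAD T3:  M=2  r_T3=2
   9) LOAD T1:  M=2  r_T1=2
  10) CAS  T1:  M=3  r_T1=2 ✓
  11) LOAD T1:  M=3  r_T1=3
  12) CAS  T0:  M=3  r_T0=1 ✗
  13) CAS  T3:  M=3  r_T3=2 ✗
  14) LOAD T0:  M=3  r_T0=3
  15) CAS  T1:  M=4  r_T1=3 ✓
  16) CAS  T0:  M=4  r_T0=3 ✗
Mismatch at 16.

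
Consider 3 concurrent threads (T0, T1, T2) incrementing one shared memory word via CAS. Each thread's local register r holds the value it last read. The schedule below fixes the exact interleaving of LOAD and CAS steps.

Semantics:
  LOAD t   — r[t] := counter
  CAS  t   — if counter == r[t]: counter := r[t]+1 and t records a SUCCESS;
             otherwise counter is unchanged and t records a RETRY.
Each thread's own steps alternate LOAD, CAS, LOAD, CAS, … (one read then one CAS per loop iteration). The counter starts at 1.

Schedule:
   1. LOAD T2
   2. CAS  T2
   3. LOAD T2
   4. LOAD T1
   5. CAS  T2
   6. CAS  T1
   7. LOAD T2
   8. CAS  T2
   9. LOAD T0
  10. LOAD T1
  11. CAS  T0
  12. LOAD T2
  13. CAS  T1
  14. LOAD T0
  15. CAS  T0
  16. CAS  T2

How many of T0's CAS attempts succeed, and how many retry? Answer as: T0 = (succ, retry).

T0 = (2, 0)

   1) LOAD T2:  M=1  r_T2=1
   2) CAS  T2:  M=2  r_T2=1 ✓
   3) LOAD T2:  M=2  r_T2=2
   4) LOAD T1:  M=2  r_T1=2
   5) CAS  T2:  M=3  r_T2=2 ✓
   6) CAS  T1:  M=3  r_T1=2 ✗
   7) LOAD T2:  M=3  r_T2=3
   8) CAS  T2:  M=4  r_T2=3 ✓
   9) LOAD T0:  M=4  r_T0=4
  10) LOAD T1:  M=4  r_T1=4
  11) CAS  T0:  M=5  r_T0=4 ✓
  12) LOAD T2:  M=5  r_T2=5
  13) CAS  T1:  M=5  r_T1=4 ✗
  14) LOAD T0:  M=5  r_T0=5
  15) CAS  T0:  M=6  r_T0=5 ✓
  16) CAS  T2:  M=6  r_T2=5 ✗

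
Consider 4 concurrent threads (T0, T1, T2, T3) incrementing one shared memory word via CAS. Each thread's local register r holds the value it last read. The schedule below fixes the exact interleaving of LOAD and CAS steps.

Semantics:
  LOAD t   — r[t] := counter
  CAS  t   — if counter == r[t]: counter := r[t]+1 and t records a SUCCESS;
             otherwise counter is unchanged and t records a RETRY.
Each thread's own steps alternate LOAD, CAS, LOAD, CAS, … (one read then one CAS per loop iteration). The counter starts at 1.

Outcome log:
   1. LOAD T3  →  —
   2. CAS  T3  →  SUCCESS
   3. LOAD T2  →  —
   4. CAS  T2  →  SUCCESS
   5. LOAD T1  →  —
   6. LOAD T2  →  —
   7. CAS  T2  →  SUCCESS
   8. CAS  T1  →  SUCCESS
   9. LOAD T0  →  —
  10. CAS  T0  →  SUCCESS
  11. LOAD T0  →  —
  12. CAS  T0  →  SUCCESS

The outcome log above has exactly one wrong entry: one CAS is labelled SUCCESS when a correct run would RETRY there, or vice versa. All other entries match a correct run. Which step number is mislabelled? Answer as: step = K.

Re-executing:
   1) LOAD T3:  M=1  r_T3=1
   2) CAS  T3:  M=2  r_T3=1 ✓
   3) LOAD T2:  M=2  r_T2=2
   4) CAS  T2:  M=3  r_T2=2 ✓
   5) LOAD T1:  M=3  r_T1=3
   6) LOAD T2:  M=3  r_T2=3
   7) CAS  T2:  M=4  r_T2=3 ✓
   8) CAS  T1:  M=4  r_T1=3 ✗
   9) LOAD T0:  M=4  r_T0=4
  10) CAS  T0:  M=5  r_T0=4 ✓
  11) LOAD T0:  M=5  r_T0=5
  12) CAS  T0:  M=6  r_T0=5 ✓
Mismatch at 8.

step = 8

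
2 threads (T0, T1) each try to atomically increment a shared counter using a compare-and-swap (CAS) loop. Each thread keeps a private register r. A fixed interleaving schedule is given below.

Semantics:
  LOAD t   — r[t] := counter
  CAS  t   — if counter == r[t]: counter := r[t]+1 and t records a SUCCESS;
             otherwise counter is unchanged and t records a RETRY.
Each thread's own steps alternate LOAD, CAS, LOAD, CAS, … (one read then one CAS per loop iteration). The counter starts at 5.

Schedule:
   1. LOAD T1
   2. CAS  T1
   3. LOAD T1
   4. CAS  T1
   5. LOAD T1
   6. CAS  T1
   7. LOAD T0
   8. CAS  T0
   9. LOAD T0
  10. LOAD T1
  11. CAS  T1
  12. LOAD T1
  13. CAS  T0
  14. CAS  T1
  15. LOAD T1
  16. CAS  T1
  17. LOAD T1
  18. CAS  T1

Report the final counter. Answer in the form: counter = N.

counter = 13

step 1: T1 LOAD ⇒ load; ctr=5 reg=5
step 2: T1 CAS ⇒ ok; ctr=6 reg=5
step 3: T1 LOAD ⇒ load; ctr=6 reg=6
step 4: T1 CAS ⇒ ok; ctr=7 reg=6
step 5: T1 LOAD ⇒ load; ctr=7 reg=7
step 6: T1 CAS ⇒ ok; ctr=8 reg=7
step 7: T0 LOAD ⇒ load; ctr=8 reg=8
step 8: T0 CAS ⇒ ok; ctr=9 reg=8
step 9: T0 LOAD ⇒ load; ctr=9 reg=9
step 10: T1 LOAD ⇒ load; ctr=9 reg=9
step 11: T1 CAS ⇒ ok; ctr=10 reg=9
step 12: T1 LOAD ⇒ load; ctr=10 reg=10
step 13: T0 CAS ⇒ retry; ctr=10 reg=9
step 14: T1 CAS ⇒ ok; ctr=11 reg=10
step 15: T1 LOAD ⇒ load; ctr=11 reg=11
step 16: T1 CAS ⇒ ok; ctr=12 reg=11
step 17: T1 LOAD ⇒ load; ctr=12 reg=12
step 18: T1 CAS ⇒ ok; ctr=13 reg=12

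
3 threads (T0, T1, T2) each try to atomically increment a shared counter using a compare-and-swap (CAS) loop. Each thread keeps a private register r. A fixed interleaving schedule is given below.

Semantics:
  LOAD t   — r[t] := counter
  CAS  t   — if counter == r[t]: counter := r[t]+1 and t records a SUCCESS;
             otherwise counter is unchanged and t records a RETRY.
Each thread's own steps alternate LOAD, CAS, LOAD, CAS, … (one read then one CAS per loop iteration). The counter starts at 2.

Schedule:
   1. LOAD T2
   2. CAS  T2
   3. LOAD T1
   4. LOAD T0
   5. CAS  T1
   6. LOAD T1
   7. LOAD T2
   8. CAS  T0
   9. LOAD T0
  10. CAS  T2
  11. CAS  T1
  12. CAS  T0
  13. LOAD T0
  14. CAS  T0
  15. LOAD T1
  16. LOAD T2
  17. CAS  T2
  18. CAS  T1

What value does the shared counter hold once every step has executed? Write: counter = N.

counter = 7

1. LOAD T2 → mem=2 r[T2]=2 [LOAD]
2. CAS T2 → mem=3 r[T2]=2 [OK]
3. LOAD T1 → mem=3 r[T1]=3 [LOAD]
4. LOAD T0 → mem=3 r[T0]=3 [LOAD]
5. CAS T1 → mem=4 r[T1]=3 [OK]
6. LOAD T1 → mem=4 r[T1]=4 [LOAD]
7. LOAD T2 → mem=4 r[T2]=4 [LOAD]
8. CAS T0 → mem=4 r[T0]=3 [RETRY]
9. LOAD T0 → mem=4 r[T0]=4 [LOAD]
10. CAS T2 → mem=5 r[T2]=4 [OK]
11. CAS T1 → mem=5 r[T1]=4 [RETRY]
12. CAS T0 → mem=5 r[T0]=4 [RETRY]
13. LOAD T0 → mem=5 r[T0]=5 [LOAD]
14. CAS T0 → mem=6 r[T0]=5 [OK]
15. LOAD T1 → mem=6 r[T1]=6 [LOAD]
16. LOAD T2 → mem=6 r[T2]=6 [LOAD]
17. CAS T2 → mem=7 r[T2]=6 [OK]
18. CAS T1 → mem=7 r[T1]=6 [RETRY]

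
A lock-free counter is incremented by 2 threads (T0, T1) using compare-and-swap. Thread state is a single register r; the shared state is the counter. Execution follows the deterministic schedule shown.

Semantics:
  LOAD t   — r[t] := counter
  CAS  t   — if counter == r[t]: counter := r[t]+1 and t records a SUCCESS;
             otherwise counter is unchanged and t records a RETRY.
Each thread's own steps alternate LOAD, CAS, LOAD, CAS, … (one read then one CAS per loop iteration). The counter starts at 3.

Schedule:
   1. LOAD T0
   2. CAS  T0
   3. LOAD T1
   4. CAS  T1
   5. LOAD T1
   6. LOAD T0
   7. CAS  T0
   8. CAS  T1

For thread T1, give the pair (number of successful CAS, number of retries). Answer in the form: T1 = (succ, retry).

T1 = (1, 1)

   1) LOAD T0:  M=3  r_T0=3
   2) CAS  T0:  M=4  r_T0=3 ✓
   3) LOAD T1:  M=4  r_T1=4
   4) CAS  T1:  M=5  r_T1=4 ✓
   5) LOAD T1:  M=5  r_T1=5
   6) LOAD T0:  M=5  r_T0=5
   7) CAS  T0:  M=6  r_T0=5 ✓
   8) CAS  T1:  M=6  r_T1=5 ✗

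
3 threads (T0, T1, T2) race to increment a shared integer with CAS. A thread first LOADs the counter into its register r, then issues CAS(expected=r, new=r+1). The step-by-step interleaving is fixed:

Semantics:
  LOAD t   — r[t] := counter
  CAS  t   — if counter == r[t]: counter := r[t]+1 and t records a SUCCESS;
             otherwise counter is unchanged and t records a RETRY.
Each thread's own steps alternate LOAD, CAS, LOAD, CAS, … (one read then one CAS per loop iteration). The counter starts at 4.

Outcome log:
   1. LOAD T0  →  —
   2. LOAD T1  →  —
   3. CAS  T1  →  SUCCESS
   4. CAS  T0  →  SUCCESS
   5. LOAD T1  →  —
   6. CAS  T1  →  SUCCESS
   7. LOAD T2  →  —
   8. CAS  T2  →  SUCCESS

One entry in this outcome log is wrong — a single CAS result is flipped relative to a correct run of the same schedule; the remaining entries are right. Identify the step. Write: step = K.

Re-executing:
1. LOAD T0 → mem=4 r[T0]=4 [LOAD]
2. LOAD T1 → mem=4 r[T1]=4 [LOAD]
3. CAS T1 → mem=5 r[T1]=4 [OK]
4. CAS T0 → mem=5 r[T0]=4 [RETRY]
5. LOAD T1 → mem=5 r[T1]=5 [LOAD]
6. CAS T1 → mem=6 r[T1]=5 [OK]
7. LOAD T2 → mem=6 r[T2]=6 [LOAD]
8. CAS T2 → mem=7 r[T2]=6 [OK]
Mismatch at 4.

step = 4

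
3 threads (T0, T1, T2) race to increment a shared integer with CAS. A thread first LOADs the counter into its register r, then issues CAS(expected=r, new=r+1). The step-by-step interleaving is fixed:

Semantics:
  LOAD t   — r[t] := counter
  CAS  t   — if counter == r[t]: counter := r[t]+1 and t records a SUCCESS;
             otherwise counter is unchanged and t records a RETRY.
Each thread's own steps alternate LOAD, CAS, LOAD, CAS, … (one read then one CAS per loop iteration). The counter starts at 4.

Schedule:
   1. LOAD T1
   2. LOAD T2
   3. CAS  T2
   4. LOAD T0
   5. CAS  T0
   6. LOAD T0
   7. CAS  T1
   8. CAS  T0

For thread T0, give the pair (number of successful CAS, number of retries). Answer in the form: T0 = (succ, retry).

T0 = (2, 0)

1. LOAD T1 → mem=4 r[T1]=4 [LOAD]
2. LOAD T2 → mem=4 r[T2]=4 [LOAD]
3. CAS T2 → mem=5 r[T2]=4 [OK]
4. LOAD T0 → mem=5 r[T0]=5 [LOAD]
5. CAS T0 → mem=6 r[T0]=5 [OK]
6. LOAD T0 → mem=6 r[T0]=6 [LOAD]
7. CAS T1 → mem=6 r[T1]=4 [RETRY]
8. CAS T0 → mem=7 r[T0]=6 [OK]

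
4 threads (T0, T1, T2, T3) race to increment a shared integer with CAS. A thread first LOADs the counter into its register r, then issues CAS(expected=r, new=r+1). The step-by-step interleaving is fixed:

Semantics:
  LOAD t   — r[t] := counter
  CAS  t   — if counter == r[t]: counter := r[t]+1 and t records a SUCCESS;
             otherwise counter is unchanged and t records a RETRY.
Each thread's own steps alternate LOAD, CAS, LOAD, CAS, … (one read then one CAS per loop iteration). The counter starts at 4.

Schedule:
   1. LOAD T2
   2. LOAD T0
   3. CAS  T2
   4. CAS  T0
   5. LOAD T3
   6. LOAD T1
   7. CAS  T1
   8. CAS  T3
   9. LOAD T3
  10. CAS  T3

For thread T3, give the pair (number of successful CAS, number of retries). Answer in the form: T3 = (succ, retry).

[1] T2.load  rd  (counter 4, T2.r 4)
[2] T0.load  rd  (counter 4, T0.r 4)
[3] T2.cas  hit  (counter 5, T2.r 4)
[4] T0.cas  miss  (counter 5, T0.r 4)
[5] T3.load  rd  (counter 5, T3.r 5)
[6] T1.load  rd  (counter 5, T1.r 5)
[7] T1.cas  hit  (counter 6, T1.r 5)
[8] T3.cas  miss  (counter 6, T3.r 5)
[9] T3.load  rd  (counter 6, T3.r 6)
[10] T3.cas  hit  (counter 7, T3.r 6)

T3 = (1, 1)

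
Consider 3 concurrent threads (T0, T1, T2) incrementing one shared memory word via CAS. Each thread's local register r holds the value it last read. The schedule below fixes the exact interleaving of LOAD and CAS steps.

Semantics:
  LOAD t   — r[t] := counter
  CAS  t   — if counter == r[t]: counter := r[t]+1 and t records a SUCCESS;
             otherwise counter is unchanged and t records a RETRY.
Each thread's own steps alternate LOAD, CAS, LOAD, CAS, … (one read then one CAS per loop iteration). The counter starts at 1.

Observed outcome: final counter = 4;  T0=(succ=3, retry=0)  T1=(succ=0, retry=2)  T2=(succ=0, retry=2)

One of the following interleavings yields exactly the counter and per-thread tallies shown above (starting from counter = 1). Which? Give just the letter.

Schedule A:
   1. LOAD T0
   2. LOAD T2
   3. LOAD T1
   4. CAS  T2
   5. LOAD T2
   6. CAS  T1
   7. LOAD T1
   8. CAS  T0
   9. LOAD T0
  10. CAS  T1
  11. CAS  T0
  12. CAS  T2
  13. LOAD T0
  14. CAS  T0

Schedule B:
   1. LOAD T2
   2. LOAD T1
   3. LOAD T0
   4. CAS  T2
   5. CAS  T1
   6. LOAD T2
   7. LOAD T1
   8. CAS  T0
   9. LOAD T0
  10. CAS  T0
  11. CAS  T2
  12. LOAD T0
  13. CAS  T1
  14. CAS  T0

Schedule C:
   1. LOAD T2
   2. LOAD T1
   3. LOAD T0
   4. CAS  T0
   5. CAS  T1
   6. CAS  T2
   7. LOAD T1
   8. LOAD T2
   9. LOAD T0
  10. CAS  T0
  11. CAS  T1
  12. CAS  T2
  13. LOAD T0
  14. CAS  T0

C

Run C:
step 1: T2 LOAD ⇒ load; ctr=1 reg=1
step 2: T1 LOAD ⇒ load; ctr=1 reg=1
step 3: T0 LOAD ⇒ load; ctr=1 reg=1
step 4: T0 CAS ⇒ ok; ctr=2 reg=1
step 5: T1 CAS ⇒ retry; ctr=2 reg=1
step 6: T2 CAS ⇒ retry; ctr=2 reg=1
step 7: T1 LOAD ⇒ load; ctr=2 reg=2
step 8: T2 LOAD ⇒ load; ctr=2 reg=2
step 9: T0 LOAD ⇒ load; ctr=2 reg=2
step 10: T0 CAS ⇒ ok; ctr=3 reg=2
step 11: T1 CAS ⇒ retry; ctr=3 reg=2
step 12: T2 CAS ⇒ retry; ctr=3 reg=2
step 13: T0 LOAD ⇒ load; ctr=3 reg=3
step 14: T0 CAS ⇒ ok; ctr=4 reg=3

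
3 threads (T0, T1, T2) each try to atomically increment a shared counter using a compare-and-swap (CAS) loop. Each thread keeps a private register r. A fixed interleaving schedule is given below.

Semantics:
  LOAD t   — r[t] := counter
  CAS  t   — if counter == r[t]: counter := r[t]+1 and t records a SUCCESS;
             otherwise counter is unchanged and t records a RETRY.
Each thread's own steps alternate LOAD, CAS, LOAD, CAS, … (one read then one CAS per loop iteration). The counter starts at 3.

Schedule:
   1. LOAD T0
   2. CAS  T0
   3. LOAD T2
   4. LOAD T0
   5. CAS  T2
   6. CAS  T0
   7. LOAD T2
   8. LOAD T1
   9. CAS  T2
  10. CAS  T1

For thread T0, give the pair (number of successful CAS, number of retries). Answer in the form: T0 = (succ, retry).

step 1: T0 LOAD ⇒ load; ctr=3 reg=3
step 2: T0 CAS ⇒ ok; ctr=4 reg=3
step 3: T2 LOAD ⇒ load; ctr=4 reg=4
step 4: T0 LOAD ⇒ load; ctr=4 reg=4
step 5: T2 CAS ⇒ ok; ctr=5 reg=4
step 6: T0 CAS ⇒ retry; ctr=5 reg=4
step 7: T2 LOAD ⇒ load; ctr=5 reg=5
step 8: T1 LOAD ⇒ load; ctr=5 reg=5
step 9: T2 CAS ⇒ ok; ctr=6 reg=5
step 10: T1 CAS ⇒ retry; ctr=6 reg=5

T0 = (1, 1)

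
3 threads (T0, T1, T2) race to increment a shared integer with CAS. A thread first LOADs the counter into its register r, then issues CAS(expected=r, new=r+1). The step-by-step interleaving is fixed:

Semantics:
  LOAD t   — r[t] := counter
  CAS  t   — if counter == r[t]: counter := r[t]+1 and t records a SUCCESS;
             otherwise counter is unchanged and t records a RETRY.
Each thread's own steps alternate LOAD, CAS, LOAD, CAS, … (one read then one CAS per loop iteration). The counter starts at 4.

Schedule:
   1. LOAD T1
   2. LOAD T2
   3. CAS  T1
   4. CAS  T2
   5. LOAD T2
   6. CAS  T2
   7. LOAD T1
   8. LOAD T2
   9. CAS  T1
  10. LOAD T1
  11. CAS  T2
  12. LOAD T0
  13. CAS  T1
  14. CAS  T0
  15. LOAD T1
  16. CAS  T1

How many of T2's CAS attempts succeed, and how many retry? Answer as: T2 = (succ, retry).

1. LOAD T1 → mem=4 r[T1]=4 [LOAD]
2. LOAD T2 → mem=4 r[T2]=4 [LOAD]
3. CAS T1 → mem=5 r[T1]=4 [OK]
4. CAS T2 → mem=5 r[T2]=4 [RETRY]
5. LOAD T2 → mem=5 r[T2]=5 [LOAD]
6. CAS T2 → mem=6 r[T2]=5 [OK]
7. LOAD T1 → mem=6 r[T1]=6 [LOAD]
8. LOAD T2 → mem=6 r[T2]=6 [LOAD]
9. CAS T1 → mem=7 r[T1]=6 [OK]
10. LOAD T1 → mem=7 r[T1]=7 [LOAD]
11. CAS T2 → mem=7 r[T2]=6 [RETRY]
12. LOAD T0 → mem=7 r[T0]=7 [LOAD]
13. CAS T1 → mem=8 r[T1]=7 [OK]
14. CAS T0 → mem=8 r[T0]=7 [RETRY]
15. LOAD T1 → mem=8 r[T1]=8 [LOAD]
16. CAS T1 → mem=9 r[T1]=8 [OK]

T2 = (1, 2)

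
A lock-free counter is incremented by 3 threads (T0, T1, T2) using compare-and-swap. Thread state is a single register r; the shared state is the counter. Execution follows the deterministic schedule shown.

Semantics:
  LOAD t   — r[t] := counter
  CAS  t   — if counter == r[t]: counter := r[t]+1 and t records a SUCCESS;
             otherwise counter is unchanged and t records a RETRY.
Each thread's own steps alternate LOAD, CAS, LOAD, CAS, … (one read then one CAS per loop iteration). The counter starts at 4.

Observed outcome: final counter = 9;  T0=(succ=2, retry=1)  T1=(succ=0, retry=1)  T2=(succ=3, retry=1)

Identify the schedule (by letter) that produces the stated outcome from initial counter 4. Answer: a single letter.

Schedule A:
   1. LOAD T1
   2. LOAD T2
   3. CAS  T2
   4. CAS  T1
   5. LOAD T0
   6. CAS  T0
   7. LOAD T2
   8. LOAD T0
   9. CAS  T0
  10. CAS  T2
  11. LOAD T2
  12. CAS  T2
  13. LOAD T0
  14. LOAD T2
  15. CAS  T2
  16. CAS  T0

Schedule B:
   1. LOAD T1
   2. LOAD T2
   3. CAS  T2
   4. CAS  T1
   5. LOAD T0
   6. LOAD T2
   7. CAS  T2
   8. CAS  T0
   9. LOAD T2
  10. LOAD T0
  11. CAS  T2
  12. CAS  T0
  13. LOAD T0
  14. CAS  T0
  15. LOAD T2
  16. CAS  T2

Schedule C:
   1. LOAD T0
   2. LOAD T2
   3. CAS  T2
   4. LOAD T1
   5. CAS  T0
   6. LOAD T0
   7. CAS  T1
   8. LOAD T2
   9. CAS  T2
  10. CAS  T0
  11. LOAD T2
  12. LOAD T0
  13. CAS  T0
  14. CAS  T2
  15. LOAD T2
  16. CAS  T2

Run A:
   1) LOAD T1:  M=4  r_T1=4
   2) LOAD T2:  M=4  r_T2=4
   3) CAS  T2:  M=5  r_T2=4 ✓
   4) CAS  T1:  M=5  r_T1=4 ✗
   5) LOAD T0:  M=5  r_T0=5
   6) CAS  T0:  M=6  r_T0=5 ✓
   7) LOAD T2:  M=6  r_T2=6
   8) LOAD T0:  M=6  r_T0=6
   9) CAS  T0:  M=7  r_T0=6 ✓
  10) CAS  T2:  M=7  r_T2=6 ✗
  11) LOAD T2:  M=7  r_T2=7
  12) CAS  T2:  M=8  r_T2=7 ✓
  13) LOAD T0:  M=8  r_T0=8
  14) LOAD T2:  M=8  r_T2=8
  15) CAS  T2:  M=9  r_T2=8 ✓
  16) CAS  T0:  M=9  r_T0=8 ✗

A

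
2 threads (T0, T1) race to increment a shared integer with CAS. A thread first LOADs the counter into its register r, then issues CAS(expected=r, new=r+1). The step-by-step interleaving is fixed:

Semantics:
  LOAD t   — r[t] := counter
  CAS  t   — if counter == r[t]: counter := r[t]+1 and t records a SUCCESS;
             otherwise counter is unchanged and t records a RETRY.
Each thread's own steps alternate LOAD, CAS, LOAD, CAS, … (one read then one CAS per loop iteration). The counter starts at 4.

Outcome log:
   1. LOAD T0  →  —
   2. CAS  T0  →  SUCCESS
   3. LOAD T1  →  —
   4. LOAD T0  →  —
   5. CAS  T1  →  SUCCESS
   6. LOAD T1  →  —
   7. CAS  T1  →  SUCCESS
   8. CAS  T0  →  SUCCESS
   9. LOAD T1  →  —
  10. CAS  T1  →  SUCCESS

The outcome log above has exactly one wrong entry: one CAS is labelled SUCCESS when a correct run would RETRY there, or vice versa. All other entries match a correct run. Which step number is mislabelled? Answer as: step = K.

Reference trace:
#1 T0 reads 4
#2 T0 CAS(4→5) writes; counter now 5
#3 T1 reads 5
#4 T0 reads 5
#5 T1 CAS(5→6) writes; counter now 6
#6 T1 reads 6
#7 T1 CAS(6→7) writes; counter now 7
#8 T0 CAS(5→6) fails; counter now 7
#9 T1 reads 7
#10 T1 CAS(7→8) writes; counter now 8
Log disagrees first at step 8.

step = 8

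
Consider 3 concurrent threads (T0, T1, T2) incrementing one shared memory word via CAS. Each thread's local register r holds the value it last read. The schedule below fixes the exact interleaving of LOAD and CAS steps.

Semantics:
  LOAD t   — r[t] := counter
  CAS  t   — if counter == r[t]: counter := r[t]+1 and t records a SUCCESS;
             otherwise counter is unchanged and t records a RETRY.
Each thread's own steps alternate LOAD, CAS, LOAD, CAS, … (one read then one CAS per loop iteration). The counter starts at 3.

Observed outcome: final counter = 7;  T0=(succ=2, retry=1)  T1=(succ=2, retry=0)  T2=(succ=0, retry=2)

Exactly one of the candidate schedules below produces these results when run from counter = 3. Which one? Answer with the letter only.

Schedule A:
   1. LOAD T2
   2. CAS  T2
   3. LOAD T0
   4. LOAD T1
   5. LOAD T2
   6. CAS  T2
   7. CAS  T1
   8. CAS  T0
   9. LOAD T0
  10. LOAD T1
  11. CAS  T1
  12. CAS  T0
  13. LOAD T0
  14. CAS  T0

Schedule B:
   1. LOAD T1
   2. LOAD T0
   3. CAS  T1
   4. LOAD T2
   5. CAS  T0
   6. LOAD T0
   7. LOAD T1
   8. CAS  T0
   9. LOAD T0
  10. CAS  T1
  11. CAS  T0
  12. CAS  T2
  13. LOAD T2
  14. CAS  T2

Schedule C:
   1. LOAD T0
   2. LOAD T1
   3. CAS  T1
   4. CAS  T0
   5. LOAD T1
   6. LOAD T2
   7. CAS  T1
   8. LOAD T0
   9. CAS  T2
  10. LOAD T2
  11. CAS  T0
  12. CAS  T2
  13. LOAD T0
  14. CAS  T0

C

Tracing schedule C:
#1 T0 reads 3
#2 T1 reads 3
#3 T1 CAS(3→4) writes; counter now 4
#4 T0 CAS(3→4) fails; counter now 4
#5 T1 reads 4
#6 T2 reads 4
#7 T1 CAS(4→5) writes; counter now 5
#8 T0 reads 5
#9 T2 CAS(4→5) fails; counter now 5
#10 T2 reads 5
#11 T0 CAS(5→6) writes; counter now 6
#12 T2 CAS(5→6) fails; counter now 6
#13 T0 reads 6
#14 T0 CAS(6→7) writes; counter now 7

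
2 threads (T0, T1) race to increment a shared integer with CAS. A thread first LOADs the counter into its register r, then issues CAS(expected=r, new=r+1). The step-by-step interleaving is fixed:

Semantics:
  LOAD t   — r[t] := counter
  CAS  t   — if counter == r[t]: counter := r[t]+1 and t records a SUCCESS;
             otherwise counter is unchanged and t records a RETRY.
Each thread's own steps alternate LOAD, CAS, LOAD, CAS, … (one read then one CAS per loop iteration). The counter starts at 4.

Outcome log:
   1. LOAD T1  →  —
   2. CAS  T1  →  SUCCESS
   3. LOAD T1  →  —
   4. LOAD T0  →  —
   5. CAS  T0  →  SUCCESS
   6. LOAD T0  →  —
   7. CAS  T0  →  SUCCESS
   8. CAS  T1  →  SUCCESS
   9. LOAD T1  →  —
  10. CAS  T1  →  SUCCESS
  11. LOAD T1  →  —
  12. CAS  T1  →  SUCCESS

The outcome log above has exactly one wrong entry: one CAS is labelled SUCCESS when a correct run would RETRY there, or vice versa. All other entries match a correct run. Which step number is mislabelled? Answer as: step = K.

Re-executing:
[1] T1.load  rd  (counter 4, T1.r 4)
[2] T1.cas  hit  (counter 5, T1.r 4)
[3] T1.load  rd  (counter 5, T1.r 5)
[4] T0.load  rd  (counter 5, T0.r 5)
[5] T0.cas  hit  (counter 6, T0.r 5)
[6] T0.load  rd  (counter 6, T0.r 6)
[7] T0.cas  hit  (counter 7, T0.r 6)
[8] T1.cas  miss  (counter 7, T1.r 5)
[9] T1.load  rd  (counter 7, T1.r 7)
[10] T1.cas  hit  (counter 8, T1.r 7)
[11] T1.load  rd  (counter 8, T1.r 8)
[12] T1.cas  hit  (counter 9, T1.r 8)
Mismatch at 8.

step = 8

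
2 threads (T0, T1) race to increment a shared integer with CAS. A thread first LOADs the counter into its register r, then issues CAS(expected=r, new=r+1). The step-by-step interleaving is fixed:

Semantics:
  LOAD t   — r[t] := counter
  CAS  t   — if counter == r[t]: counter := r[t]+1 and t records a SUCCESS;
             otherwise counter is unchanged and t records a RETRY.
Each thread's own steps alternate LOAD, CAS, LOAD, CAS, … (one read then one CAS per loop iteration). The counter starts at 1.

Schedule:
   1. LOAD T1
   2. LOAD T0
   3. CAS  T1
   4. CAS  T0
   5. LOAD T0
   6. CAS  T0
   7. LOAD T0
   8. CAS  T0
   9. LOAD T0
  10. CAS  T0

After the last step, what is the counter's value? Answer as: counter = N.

counter = 5

#1 T1 reads 1
#2 T0 reads 1
#3 T1 CAS(1→2) writes; counter now 2
#4 T0 CAS(1→2) fails; counter now 2
#5 T0 reads 2
#6 T0 CAS(2→3) writes; counter now 3
#7 T0 reads 3
#8 T0 CAS(3→4) writes; counter now 4
#9 T0 reads 4
#10 T0 CAS(4→5) writes; counter now 5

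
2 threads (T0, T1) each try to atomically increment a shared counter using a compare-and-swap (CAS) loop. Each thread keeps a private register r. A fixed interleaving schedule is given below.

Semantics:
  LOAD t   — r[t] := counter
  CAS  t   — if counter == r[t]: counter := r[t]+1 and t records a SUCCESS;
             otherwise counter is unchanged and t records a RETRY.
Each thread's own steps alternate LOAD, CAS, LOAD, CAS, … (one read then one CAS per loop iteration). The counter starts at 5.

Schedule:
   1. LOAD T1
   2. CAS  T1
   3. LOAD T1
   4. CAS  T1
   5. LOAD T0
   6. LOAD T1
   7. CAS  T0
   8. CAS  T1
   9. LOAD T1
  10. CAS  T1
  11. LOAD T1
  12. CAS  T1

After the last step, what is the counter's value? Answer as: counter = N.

T1 LOAD — after: cnt=5, r=5 — load
T1 CAS — after: cnt=6, r=5 — ok
T1 LOAD — after: cnt=6, r=6 — load
T1 CAS — after: cnt=7, r=6 — ok
T0 LOAD — after: cnt=7, r=7 — load
T1 LOAD — after: cnt=7, r=7 — load
T0 CAS — after: cnt=8, r=7 — ok
T1 CAS — after: cnt=8, r=7 — retry
T1 LOAD — after: cnt=8, r=8 — load
T1 CAS — after: cnt=9, r=8 — ok
T1 LOAD — after: cnt=9, r=9 — load
T1 CAS — after: cnt=10, r=9 — ok

counter = 10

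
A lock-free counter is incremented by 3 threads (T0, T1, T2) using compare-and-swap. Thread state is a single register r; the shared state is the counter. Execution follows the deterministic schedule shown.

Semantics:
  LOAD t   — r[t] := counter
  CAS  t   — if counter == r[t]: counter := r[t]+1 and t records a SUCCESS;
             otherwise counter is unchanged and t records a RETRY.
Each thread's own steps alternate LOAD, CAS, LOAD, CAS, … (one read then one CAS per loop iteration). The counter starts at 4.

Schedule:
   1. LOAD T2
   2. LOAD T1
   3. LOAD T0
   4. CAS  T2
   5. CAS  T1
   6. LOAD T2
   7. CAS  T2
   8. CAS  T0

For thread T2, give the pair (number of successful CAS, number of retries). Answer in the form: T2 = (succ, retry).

T2 LOAD — after: cnt=4, r=4 — load
T1 LOAD — after: cnt=4, r=4 — load
T0 LOAD — after: cnt=4, r=4 — load
T2 CAS — after: cnt=5, r=4 — ok
T1 CAS — after: cnt=5, r=4 — retry
T2 LOAD — after: cnt=5, r=5 — load
T2 CAS — after: cnt=6, r=5 — ok
T0 CAS — after: cnt=6, r=4 — retry

T2 = (2, 0)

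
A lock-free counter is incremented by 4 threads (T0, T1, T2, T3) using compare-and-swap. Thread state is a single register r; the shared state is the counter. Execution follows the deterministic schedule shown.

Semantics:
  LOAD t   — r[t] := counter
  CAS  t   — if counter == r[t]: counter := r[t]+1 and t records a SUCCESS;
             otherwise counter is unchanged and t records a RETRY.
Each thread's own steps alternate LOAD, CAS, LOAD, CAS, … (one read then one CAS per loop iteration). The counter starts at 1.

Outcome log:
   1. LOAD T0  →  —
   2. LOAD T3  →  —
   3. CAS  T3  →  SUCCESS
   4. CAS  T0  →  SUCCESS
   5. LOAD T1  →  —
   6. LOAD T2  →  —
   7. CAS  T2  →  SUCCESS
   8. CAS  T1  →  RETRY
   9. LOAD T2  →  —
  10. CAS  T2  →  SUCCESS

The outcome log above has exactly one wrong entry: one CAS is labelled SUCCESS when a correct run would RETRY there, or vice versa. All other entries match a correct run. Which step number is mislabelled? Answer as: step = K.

Re-executing:
1. LOAD T0 → mem=1 r[T0]=1 [LOAD]
2. LOAD T3 → mem=1 r[T3]=1 [LOAD]
3. CAS T3 → mem=2 r[T3]=1 [OK]
4. CAS T0 → mem=2 r[T0]=1 [RETRY]
5. LOAD T1 → mem=2 r[T1]=2 [LOAD]
6. LOAD T2 → mem=2 r[T2]=2 [LOAD]
7. CAS T2 → mem=3 r[T2]=2 [OK]
8. CAS T1 → mem=3 r[T1]=2 [RETRY]
9. LOAD T2 → mem=3 r[T2]=3 [LOAD]
10. CAS T2 → mem=4 r[T2]=3 [OK]
Mismatch at 4.

step = 4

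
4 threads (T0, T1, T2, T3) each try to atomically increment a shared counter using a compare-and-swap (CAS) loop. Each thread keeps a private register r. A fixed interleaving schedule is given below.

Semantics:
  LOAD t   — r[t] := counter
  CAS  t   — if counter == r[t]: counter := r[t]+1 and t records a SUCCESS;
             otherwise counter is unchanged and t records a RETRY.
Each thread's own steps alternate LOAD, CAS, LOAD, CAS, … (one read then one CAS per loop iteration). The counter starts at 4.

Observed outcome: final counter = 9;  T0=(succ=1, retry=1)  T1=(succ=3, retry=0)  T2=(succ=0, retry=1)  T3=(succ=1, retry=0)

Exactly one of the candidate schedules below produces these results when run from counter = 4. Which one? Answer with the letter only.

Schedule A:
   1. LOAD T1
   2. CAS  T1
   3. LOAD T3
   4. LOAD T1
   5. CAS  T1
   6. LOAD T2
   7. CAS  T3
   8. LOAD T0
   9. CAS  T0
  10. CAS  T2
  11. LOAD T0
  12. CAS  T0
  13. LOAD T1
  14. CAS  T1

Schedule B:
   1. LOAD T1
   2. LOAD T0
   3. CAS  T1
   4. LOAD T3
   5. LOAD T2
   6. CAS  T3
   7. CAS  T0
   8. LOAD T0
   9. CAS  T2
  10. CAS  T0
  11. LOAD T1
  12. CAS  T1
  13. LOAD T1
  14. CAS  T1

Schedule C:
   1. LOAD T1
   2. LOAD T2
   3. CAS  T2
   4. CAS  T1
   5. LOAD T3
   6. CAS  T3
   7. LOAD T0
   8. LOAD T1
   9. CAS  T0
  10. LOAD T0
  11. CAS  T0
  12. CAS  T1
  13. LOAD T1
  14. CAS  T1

B

Simulating candidate B:
T1 LOAD — after: cnt=4, r=4 — load
T0 LOAD — after: cnt=4, r=4 — load
T1 CAS — after: cnt=5, r=4 — ok
T3 LOAD — after: cnt=5, r=5 — load
T2 LOAD — after: cnt=5, r=5 — load
T3 CAS — after: cnt=6, r=5 — ok
T0 CAS — after: cnt=6, r=4 — retry
T0 LOAD — after: cnt=6, r=6 — load
T2 CAS — after: cnt=6, r=5 — retry
T0 CAS — after: cnt=7, r=6 — ok
T1 LOAD — after: cnt=7, r=7 — load
T1 CAS — after: cnt=8, r=7 — ok
T1 LOAD — after: cnt=8, r=8 — load
T1 CAS — after: cnt=9, r=8 — ok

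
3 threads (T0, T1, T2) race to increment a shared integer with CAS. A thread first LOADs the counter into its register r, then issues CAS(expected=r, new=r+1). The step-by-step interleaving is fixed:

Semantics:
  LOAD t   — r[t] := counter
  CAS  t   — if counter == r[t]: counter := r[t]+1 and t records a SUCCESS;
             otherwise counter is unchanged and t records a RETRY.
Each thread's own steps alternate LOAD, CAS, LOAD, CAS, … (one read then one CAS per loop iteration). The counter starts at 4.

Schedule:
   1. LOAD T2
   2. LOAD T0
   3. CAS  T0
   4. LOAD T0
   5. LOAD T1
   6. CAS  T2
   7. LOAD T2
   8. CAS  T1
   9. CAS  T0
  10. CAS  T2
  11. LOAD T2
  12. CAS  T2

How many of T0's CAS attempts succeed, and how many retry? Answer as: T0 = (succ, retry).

T0 = (1, 1)

1. LOAD T2 → mem=4 r[T2]=4 [LOAD]
2. LOAD T0 → mem=4 r[T0]=4 [LOAD]
3. CAS T0 → mem=5 r[T0]=4 [OK]
4. LOAD T0 → mem=5 r[T0]=5 [LOAD]
5. LOAD T1 → mem=5 r[T1]=5 [LOAD]
6. CAS T2 → mem=5 r[T2]=4 [RETRY]
7. LOAD T2 → mem=5 r[T2]=5 [LOAD]
8. CAS T1 → mem=6 r[T1]=5 [OK]
9. CAS T0 → mem=6 r[T0]=5 [RETRY]
10. CAS T2 → mem=6 r[T2]=5 [RETRY]
11. LOAD T2 → mem=6 r[T2]=6 [LOAD]
12. CAS T2 → mem=7 r[T2]=6 [OK]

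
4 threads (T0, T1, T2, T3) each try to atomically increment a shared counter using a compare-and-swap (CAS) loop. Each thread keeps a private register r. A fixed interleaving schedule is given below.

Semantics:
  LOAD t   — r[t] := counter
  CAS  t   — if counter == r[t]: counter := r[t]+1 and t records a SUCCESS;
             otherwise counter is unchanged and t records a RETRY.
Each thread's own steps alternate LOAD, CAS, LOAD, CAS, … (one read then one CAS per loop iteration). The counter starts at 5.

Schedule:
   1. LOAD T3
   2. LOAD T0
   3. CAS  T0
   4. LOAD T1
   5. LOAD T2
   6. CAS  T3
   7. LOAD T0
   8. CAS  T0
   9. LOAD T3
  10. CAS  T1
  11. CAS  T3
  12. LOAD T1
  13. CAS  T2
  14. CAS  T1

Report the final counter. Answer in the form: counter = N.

counter = 9

step 1: T3 LOAD ⇒ load; ctr=5 reg=5
step 2: T0 LOAD ⇒ load; ctr=5 reg=5
step 3: T0 CAS ⇒ ok; ctr=6 reg=5
step 4: T1 LOAD ⇒ load; ctr=6 reg=6
step 5: T2 LOAD ⇒ load; ctr=6 reg=6
step 6: T3 CAS ⇒ retry; ctr=6 reg=5
step 7: T0 LOAD ⇒ load; ctr=6 reg=6
step 8: T0 CAS ⇒ ok; ctr=7 reg=6
step 9: T3 LOAD ⇒ load; ctr=7 reg=7
step 10: T1 CAS ⇒ retry; ctr=7 reg=6
step 11: T3 CAS ⇒ ok; ctr=8 reg=7
step 12: T1 LOAD ⇒ load; ctr=8 reg=8
step 13: T2 CAS ⇒ retry; ctr=8 reg=6
step 14: T1 CAS ⇒ ok; ctr=9 reg=8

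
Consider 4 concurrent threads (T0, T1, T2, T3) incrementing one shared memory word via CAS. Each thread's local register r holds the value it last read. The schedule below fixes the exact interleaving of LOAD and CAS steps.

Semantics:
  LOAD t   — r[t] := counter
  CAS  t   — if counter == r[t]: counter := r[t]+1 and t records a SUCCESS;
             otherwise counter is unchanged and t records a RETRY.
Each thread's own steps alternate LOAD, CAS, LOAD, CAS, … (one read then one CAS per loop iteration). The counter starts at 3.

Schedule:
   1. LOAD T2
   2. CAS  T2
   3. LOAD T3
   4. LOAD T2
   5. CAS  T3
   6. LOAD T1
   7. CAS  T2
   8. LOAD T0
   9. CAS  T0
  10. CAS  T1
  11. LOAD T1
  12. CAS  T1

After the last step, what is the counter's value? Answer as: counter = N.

counter = 7

#1 T2 reads 3
#2 T2 CAS(3→4) writes; counter now 4
#3 T3 reads 4
#4 T2 reads 4
#5 T3 CAS(4→5) writes; counter now 5
#6 T1 reads 5
#7 T2 CAS(4→5) fails; counter now 5
#8 T0 reads 5
#9 T0 CAS(5→6) writes; counter now 6
#10 T1 CAS(5→6) fails; counter now 6
#11 T1 reads 6
#12 T1 CAS(6→7) writes; counter now 7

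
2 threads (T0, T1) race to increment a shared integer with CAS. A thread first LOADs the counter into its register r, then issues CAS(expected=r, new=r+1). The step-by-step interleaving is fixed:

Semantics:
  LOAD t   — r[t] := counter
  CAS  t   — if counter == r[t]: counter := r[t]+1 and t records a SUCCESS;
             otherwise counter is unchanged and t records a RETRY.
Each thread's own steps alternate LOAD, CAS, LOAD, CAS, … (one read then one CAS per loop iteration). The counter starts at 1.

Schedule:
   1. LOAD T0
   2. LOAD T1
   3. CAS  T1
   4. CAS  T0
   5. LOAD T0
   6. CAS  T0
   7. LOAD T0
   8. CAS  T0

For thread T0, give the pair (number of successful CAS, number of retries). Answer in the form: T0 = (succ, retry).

1. LOAD T0 → mem=1 r[T0]=1 [LOAD]
2. LOAD T1 → mem=1 r[T1]=1 [LOAD]
3. CAS T1 → mem=2 r[T1]=1 [OK]
4. CAS T0 → mem=2 r[T0]=1 [RETRY]
5. LOAD T0 → mem=2 r[T0]=2 [LOAD]
6. CAS T0 → mem=3 r[T0]=2 [OK]
7. LOAD T0 → mem=3 r[T0]=3 [LOAD]
8. CAS T0 → mem=4 r[T0]=3 [OK]

T0 = (2, 1)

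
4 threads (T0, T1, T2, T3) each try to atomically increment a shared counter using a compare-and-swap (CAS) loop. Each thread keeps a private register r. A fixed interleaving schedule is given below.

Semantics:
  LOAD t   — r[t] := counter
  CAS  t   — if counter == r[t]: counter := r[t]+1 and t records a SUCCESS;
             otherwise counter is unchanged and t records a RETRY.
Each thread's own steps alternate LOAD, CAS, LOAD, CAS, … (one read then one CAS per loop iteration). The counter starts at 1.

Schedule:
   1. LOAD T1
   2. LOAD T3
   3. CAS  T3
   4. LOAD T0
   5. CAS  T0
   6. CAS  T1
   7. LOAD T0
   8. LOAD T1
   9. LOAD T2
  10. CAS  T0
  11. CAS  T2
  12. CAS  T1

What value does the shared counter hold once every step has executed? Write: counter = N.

step 1: T1 LOAD ⇒ load; ctr=1 reg=1
step 2: T3 LOAD ⇒ load; ctr=1 reg=1
step 3: T3 CAS ⇒ ok; ctr=2 reg=1
step 4: T0 LOAD ⇒ load; ctr=2 reg=2
step 5: T0 CAS ⇒ ok; ctr=3 reg=2
step 6: T1 CAS ⇒ retry; ctr=3 reg=1
step 7: T0 LOAD ⇒ load; ctr=3 reg=3
step 8: T1 LOAD ⇒ load; ctr=3 reg=3
step 9: T2 LOAD ⇒ load; ctr=3 reg=3
step 10: T0 CAS ⇒ ok; ctr=4 reg=3
step 11: T2 CAS ⇒ retry; ctr=4 reg=3
step 12: T1 CAS ⇒ retry; ctr=4 reg=3

counter = 4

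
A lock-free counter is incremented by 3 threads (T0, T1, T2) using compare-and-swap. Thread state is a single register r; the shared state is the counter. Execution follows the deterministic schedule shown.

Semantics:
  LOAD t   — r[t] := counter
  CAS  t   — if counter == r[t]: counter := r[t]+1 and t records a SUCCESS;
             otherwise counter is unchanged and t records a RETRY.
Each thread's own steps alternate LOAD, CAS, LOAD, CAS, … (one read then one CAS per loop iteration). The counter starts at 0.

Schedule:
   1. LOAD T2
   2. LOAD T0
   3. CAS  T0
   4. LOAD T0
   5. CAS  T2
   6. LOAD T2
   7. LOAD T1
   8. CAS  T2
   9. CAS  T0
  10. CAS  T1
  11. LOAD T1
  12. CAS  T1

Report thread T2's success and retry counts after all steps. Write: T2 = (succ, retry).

T2 LOAD — after: cnt=0, r=0 — load
T0 LOAD — after: cnt=0, r=0 — load
T0 CAS — after: cnt=1, r=0 — ok
T0 LOAD — after: cnt=1, r=1 — load
T2 CAS — after: cnt=1, r=0 — retry
T2 LOAD — after: cnt=1, r=1 — load
T1 LOAD — after: cnt=1, r=1 — load
T2 CAS — after: cnt=2, r=1 — ok
T0 CAS — after: cnt=2, r=1 — retry
T1 CAS — after: cnt=2, r=1 — retry
T1 LOAD — after: cnt=2, r=2 — load
T1 CAS — after: cnt=3, r=2 — ok

T2 = (1, 1)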